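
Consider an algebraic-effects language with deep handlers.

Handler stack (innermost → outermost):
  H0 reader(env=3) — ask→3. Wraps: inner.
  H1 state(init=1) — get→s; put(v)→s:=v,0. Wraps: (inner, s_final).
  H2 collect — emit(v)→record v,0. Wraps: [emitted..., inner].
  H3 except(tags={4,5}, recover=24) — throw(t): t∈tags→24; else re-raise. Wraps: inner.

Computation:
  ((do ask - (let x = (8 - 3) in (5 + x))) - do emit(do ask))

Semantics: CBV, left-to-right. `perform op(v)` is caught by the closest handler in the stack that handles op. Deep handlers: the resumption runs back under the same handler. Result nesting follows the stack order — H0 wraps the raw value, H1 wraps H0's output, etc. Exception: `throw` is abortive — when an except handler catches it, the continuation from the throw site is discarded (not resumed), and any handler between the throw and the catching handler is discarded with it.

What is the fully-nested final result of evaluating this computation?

Answer: [3, (-7, 1)]

Evaluation trace:
ask @ H0 ⇒ 3
ask @ H0 ⇒ 3
emit(3) @ H2 ⇒ out+=3
H0 returns -7
H1 returns (-7, 1)
H2 returns [3, (-7, 1)]
H3 returns [3, (-7, 1)]
= [3, (-7, 1)]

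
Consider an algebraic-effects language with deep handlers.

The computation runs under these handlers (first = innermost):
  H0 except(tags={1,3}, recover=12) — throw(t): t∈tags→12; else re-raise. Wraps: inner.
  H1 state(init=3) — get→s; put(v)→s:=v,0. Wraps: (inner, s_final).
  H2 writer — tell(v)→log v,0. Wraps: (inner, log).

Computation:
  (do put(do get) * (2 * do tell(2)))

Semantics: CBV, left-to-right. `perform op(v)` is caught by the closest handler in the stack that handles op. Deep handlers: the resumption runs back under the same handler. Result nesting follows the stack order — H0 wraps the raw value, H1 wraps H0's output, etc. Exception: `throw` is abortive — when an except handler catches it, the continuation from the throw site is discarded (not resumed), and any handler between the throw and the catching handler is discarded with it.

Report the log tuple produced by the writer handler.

Working:
get @ H1 ⇒ 3
put(3) @ H1 ⇒ s:=3
tell(2) @ H2 ⇒ log+=2
H0 returns 0
H1 returns (0, 3)
H2 returns ((0, 3), (2))
= ((0, 3), (2))

Answer: (2)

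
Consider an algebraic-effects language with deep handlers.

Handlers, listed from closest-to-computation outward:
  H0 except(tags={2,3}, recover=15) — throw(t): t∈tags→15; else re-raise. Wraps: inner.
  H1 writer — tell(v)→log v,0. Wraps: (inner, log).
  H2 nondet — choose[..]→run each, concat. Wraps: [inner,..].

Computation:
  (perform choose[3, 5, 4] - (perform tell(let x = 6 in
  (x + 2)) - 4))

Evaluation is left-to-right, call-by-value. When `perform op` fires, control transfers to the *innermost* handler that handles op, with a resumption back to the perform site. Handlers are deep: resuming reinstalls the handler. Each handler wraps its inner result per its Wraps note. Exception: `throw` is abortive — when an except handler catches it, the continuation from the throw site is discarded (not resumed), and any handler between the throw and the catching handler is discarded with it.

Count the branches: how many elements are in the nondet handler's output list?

Answer: 3

Step-by-step:
choose[3, 5, 4] @ H2
  branch[0] choose=3:
    tell(8) @ H1 ⇒ log+=8
    H0 returns 7
    H1 returns (7, (8))
    H2 returns [(7, (8))]
  branch[1] choose=5:
    tell(8) @ H1 ⇒ log+=8
    H0 returns 9
    H1 returns (9, (8))
    H2 returns [(9, (8))]
  branch[2] choose=4:
    tell(8) @ H1 ⇒ log+=8
    H0 returns 8
    H1 returns (8, (8))
    H2 returns [(8, (8))]
= [(7, (8)), (9, (8)), (8, (8))]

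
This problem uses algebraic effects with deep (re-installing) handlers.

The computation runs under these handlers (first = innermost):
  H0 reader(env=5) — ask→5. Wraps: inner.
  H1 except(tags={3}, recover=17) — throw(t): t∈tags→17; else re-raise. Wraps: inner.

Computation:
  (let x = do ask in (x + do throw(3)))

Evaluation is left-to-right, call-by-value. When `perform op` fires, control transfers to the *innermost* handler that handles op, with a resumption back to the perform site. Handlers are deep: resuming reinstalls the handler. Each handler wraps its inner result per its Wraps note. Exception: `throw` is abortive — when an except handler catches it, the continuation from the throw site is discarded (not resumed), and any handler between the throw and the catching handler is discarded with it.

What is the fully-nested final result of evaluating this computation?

Evaluation trace:
ask @ H0 ⇒ 5
throw(3) @ H1 caught ⇒ 17
= 17

Answer: 17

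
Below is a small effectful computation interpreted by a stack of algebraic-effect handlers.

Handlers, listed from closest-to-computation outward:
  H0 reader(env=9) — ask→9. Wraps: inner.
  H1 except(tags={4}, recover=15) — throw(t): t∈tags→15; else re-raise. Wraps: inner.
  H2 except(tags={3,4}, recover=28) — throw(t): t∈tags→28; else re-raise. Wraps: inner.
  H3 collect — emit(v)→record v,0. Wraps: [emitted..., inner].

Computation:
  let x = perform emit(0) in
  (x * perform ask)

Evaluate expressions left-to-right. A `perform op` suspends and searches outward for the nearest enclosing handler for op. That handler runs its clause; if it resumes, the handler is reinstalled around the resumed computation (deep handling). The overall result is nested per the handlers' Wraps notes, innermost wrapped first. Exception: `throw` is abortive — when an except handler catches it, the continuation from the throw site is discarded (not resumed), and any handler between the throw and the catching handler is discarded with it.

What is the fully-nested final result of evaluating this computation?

Answer: [0, 0]

Working:
emit(0) @ H3 ⇒ out+=0
ask @ H0 ⇒ 9
H0 returns 0
H1 returns 0
H2 returns 0
H3 returns [0, 0]
= [0, 0]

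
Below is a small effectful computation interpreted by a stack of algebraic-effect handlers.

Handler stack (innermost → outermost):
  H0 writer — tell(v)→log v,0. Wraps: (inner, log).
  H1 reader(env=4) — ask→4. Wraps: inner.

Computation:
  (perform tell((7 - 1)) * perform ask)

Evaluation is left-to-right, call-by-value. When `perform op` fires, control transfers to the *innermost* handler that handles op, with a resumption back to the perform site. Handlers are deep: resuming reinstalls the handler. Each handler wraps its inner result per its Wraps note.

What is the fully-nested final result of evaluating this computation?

Working:
tell(6) @ H0 ⇒ log+=6
ask @ H1 ⇒ 4
H0 returns (0, (6))
H1 returns (0, (6))
= (0, (6))

Answer: (0, (6))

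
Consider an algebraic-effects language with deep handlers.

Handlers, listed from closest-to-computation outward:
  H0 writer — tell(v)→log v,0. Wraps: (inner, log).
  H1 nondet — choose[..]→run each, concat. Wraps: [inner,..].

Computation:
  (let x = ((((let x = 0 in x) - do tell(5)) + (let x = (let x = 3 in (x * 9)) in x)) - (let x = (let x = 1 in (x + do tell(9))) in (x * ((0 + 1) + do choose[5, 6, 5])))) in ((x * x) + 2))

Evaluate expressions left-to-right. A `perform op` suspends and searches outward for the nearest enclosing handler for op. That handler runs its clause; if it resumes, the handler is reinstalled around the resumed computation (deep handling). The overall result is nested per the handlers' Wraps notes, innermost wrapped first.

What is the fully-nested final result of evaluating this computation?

Answer: [(443, (5, 9)), (402, (5, 9)), (443, (5, 9))]

Evaluation trace:
tell(5) @ H0 ⇒ log+=5
tell(9) @ H0 ⇒ log+=9
choose[5, 6, 5] @ H1
  branch[0] choose=5:
    H0 returns (443, (5, 9))
    H1 returns [(443, (5, 9))]
  branch[1] choose=6:
    H0 returns (402, (5, 9))
    H1 returns [(402, (5, 9))]
  branch[2] choose=5:
    H0 returns (443, (5, 9))
    H1 returns [(443, (5, 9))]
= [(443, (5, 9)), (402, (5, 9)), (443, (5, 9))]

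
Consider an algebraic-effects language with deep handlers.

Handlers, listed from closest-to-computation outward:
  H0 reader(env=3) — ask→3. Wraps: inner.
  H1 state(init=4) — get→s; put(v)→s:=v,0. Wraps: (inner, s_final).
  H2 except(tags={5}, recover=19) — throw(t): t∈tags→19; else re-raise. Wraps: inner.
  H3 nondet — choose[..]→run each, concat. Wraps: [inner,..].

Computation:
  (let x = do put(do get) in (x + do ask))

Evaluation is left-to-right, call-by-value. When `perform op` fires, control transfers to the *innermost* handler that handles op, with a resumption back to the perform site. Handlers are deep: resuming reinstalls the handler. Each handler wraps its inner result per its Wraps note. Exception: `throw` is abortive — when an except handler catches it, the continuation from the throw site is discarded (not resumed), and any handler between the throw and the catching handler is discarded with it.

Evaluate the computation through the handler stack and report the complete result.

Answer: [(3, 4)]

Step-by-step:
get @ H1 ⇒ 4
put(4) @ H1 ⇒ s:=4
ask @ H0 ⇒ 3
H0 returns 3
H1 returns (3, 4)
H2 returns (3, 4)
H3 returns [(3, 4)]
= [(3, 4)]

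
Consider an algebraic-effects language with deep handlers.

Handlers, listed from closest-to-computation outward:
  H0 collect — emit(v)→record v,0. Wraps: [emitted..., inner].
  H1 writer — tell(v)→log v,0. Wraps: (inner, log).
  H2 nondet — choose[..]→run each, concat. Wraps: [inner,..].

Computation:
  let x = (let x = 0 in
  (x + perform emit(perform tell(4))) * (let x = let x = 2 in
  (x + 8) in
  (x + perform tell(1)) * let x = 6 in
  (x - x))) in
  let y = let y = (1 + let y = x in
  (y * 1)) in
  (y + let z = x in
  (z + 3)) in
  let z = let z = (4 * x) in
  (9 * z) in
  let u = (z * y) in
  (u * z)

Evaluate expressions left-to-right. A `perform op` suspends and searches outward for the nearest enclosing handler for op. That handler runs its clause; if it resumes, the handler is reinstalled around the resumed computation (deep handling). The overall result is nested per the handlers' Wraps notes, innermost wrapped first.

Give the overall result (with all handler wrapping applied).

Answer: [([0, 0], (4, 1))]

Working:
tell(4) @ H1 ⇒ log+=4
emit(0) @ H0 ⇒ out+=0
tell(1) @ H1 ⇒ log+=1
H0 returns [0, 0]
H1 returns ([0, 0], (4, 1))
H2 returns [([0, 0], (4, 1))]
= [([0, 0], (4, 1))]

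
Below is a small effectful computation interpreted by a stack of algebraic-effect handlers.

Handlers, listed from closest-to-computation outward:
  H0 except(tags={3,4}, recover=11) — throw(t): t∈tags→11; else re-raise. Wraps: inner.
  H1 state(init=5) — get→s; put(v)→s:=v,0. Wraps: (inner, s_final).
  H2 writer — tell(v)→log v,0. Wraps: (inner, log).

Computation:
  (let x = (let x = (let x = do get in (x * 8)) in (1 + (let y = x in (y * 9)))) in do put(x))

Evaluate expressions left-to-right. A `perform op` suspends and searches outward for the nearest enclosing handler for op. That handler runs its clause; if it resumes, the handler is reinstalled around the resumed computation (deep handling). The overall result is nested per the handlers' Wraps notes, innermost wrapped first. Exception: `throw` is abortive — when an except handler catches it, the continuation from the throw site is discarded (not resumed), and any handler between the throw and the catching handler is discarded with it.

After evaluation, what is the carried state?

Working:
get @ H1 ⇒ 5
put(361) @ H1 ⇒ s:=361
H0 returns 0
H1 returns (0, 361)
H2 returns ((0, 361), ())
= ((0, 361), ())

Answer: 361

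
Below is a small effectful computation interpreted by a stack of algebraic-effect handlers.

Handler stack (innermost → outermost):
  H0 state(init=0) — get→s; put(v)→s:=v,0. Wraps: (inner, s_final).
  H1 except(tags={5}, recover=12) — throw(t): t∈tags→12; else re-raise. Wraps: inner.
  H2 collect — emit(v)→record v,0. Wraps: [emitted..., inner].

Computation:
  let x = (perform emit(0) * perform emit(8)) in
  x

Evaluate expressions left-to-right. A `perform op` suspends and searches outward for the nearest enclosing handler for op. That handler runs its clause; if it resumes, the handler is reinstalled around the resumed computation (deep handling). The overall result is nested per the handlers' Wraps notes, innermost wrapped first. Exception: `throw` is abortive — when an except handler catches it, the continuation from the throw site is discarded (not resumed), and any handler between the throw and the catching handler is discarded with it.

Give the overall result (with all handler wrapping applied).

Answer: [0, 8, (0, 0)]

Evaluation trace:
emit(0) @ H2 ⇒ out+=0
emit(8) @ H2 ⇒ out+=8
H0 returns (0, 0)
H1 returns (0, 0)
H2 returns [0, 8, (0, 0)]
= [0, 8, (0, 0)]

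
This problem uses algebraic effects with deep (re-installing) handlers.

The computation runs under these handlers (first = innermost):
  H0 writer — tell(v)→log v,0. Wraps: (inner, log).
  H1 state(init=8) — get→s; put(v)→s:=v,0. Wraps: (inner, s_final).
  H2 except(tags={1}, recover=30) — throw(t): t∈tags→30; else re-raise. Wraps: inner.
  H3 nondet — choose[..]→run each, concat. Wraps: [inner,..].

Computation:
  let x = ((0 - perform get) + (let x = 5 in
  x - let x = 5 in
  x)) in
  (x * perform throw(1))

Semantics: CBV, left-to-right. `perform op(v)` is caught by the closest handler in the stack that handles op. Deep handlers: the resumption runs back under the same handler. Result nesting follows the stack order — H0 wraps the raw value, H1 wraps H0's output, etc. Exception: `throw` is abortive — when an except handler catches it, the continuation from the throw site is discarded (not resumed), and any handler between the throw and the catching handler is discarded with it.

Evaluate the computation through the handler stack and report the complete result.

Answer: [30]

Step-by-step:
get @ H1 ⇒ 8
throw(1) @ H2 caught ⇒ 30
H3 returns [30]
= [30]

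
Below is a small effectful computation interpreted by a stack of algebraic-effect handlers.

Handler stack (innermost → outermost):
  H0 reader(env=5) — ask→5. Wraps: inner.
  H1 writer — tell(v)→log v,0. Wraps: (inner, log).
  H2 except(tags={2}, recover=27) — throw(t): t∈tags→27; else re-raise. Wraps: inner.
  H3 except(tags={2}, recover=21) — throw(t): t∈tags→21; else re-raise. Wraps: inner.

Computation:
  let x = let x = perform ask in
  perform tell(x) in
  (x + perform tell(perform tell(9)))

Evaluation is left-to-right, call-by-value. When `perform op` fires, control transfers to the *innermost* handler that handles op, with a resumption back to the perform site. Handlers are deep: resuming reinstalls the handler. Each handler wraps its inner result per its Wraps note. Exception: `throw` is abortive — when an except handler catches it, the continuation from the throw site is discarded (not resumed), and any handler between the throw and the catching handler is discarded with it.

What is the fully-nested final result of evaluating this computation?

Working:
ask @ H0 ⇒ 5
tell(5) @ H1 ⇒ log+=5
tell(9) @ H1 ⇒ log+=9
tell(0) @ H1 ⇒ log+=0
H0 returns 0
H1 returns (0, (5, 9, 0))
H2 returns (0, (5, 9, 0))
H3 returns (0, (5, 9, 0))
= (0, (5, 9, 0))

Answer: (0, (5, 9, 0))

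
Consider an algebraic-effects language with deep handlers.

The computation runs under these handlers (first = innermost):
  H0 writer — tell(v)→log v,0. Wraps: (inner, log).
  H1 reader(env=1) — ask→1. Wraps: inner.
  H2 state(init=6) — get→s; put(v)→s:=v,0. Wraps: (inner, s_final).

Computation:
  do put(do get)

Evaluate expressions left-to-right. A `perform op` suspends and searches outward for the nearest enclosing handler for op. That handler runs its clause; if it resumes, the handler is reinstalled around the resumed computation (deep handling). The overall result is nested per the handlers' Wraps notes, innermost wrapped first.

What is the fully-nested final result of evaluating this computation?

Evaluation trace:
get @ H2 ⇒ 6
put(6) @ H2 ⇒ s:=6
H0 returns (0, ())
H1 returns (0, ())
H2 returns ((0, ()), 6)
= ((0, ()), 6)

Answer: ((0, ()), 6)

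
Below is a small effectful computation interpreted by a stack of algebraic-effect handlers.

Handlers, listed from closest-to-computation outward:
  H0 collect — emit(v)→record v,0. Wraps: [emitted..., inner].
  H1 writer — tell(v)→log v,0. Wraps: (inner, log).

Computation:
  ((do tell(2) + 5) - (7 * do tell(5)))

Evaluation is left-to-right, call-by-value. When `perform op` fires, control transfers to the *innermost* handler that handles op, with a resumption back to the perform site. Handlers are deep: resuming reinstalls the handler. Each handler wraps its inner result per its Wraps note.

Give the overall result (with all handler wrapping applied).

Step-by-step:
tell(2) @ H1 ⇒ log+=2
tell(5) @ H1 ⇒ log+=5
H0 returns [5]
H1 returns ([5], (2, 5))
= ([5], (2, 5))

Answer: ([5], (2, 5))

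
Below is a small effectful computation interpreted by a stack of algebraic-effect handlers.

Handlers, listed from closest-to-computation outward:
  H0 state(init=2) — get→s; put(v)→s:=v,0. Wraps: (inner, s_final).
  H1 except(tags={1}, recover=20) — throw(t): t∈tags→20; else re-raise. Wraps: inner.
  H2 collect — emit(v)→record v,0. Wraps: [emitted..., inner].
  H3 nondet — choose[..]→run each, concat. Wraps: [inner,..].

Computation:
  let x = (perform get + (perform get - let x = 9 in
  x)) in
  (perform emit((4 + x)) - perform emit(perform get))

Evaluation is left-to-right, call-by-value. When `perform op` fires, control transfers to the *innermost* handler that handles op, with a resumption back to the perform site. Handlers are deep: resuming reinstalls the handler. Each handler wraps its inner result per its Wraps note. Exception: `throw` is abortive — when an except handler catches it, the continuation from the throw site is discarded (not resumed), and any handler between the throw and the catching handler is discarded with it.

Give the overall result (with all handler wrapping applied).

Answer: [[-1, 2, (0, 2)]]

Evaluation trace:
get @ H0 ⇒ 2
get @ H0 ⇒ 2
emit(-1) @ H2 ⇒ out+=-1
get @ H0 ⇒ 2
emit(2) @ H2 ⇒ out+=2
H0 returns (0, 2)
H1 returns (0, 2)
H2 returns [-1, 2, (0, 2)]
H3 returns [[-1, 2, (0, 2)]]
= [[-1, 2, (0, 2)]]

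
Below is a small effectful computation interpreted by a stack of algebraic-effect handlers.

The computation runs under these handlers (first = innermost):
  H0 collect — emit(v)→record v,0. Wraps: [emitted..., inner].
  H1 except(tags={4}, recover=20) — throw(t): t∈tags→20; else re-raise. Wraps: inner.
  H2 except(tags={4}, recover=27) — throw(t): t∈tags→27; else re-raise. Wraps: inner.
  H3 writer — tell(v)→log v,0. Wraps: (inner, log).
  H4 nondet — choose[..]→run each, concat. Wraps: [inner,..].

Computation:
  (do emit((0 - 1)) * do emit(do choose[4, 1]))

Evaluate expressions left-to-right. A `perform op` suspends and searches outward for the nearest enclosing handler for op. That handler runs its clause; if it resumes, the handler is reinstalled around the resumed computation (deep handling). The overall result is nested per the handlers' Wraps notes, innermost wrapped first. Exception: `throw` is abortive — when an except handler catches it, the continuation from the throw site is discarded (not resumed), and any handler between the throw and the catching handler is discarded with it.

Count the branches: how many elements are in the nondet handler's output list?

Working:
emit(-1) @ H0 ⇒ out+=-1
choose[4, 1] @ H4
  branch[0] choose=4:
    emit(4) @ H0 ⇒ out+=4
    H0 returns [-1, 4, 0]
    H1 returns [-1, 4, 0]
    H2 returns [-1, 4, 0]
    H3 returns ([-1, 4, 0], ())
    H4 returns [([-1, 4, 0], ())]
  branch[1] choose=1:
    emit(1) @ H0 ⇒ out+=1
    H0 returns [-1, 1, 0]
    H1 returns [-1, 1, 0]
    H2 returns [-1, 1, 0]
    H3 returns ([-1, 1, 0], ())
    H4 returns [([-1, 1, 0], ())]
= [([-1, 4, 0], ()), ([-1, 1, 0], ())]

Answer: 2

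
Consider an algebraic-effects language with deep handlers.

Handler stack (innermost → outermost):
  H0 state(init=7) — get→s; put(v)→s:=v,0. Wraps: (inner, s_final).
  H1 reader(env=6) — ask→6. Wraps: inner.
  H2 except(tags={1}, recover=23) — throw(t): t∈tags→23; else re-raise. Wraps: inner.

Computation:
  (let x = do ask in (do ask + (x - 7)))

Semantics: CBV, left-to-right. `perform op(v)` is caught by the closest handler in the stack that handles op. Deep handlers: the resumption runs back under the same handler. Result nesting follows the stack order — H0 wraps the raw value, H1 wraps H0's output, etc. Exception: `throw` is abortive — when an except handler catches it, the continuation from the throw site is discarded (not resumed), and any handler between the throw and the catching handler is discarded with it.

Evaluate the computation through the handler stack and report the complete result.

Evaluation trace:
ask @ H1 ⇒ 6
ask @ H1 ⇒ 6
H0 returns (5, 7)
H1 returns (5, 7)
H2 returns (5, 7)
= (5, 7)

Answer: (5, 7)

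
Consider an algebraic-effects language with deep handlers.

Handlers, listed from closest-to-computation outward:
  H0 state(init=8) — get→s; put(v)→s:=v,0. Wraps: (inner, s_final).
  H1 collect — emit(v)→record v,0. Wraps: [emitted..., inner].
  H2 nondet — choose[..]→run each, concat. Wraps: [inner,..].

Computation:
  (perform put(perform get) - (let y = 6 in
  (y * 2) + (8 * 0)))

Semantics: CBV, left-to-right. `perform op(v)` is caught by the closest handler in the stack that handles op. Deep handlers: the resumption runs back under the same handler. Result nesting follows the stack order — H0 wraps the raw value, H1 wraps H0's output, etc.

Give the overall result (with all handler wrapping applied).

Answer: [[(-12, 8)]]

Step-by-step:
get @ H0 ⇒ 8
put(8) @ H0 ⇒ s:=8
H0 returns (-12, 8)
H1 returns [(-12, 8)]
H2 returns [[(-12, 8)]]
= [[(-12, 8)]]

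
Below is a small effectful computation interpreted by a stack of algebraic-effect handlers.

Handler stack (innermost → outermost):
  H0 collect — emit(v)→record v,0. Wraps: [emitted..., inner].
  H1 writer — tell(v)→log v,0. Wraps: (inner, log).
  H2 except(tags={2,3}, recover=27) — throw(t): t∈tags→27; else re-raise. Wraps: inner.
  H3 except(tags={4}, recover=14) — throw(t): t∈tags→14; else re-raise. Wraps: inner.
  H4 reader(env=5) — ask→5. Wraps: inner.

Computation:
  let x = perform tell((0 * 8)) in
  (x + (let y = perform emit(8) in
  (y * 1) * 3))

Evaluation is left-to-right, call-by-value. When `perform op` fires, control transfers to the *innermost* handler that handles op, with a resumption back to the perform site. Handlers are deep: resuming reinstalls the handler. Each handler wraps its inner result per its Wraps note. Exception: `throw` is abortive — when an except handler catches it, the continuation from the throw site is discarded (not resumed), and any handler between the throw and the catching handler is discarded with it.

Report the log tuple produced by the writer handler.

Working:
tell(0) @ H1 ⇒ log+=0
emit(8) @ H0 ⇒ out+=8
H0 returns [8, 0]
H1 returns ([8, 0], (0))
H2 returns ([8, 0], (0))
H3 returns ([8, 0], (0))
H4 returns ([8, 0], (0))
= ([8, 0], (0))

Answer: (0)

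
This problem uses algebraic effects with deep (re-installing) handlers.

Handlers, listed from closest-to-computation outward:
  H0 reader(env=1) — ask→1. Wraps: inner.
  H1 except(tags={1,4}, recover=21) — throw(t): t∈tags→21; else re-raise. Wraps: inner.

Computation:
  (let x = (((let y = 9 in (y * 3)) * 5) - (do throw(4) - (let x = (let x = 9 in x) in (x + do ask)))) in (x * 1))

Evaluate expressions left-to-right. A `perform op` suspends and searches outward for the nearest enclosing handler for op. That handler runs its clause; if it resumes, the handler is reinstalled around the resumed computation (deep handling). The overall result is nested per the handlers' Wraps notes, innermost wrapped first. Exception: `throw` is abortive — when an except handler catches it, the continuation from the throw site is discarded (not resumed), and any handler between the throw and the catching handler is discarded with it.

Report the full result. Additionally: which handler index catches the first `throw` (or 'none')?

Answer: 21 ; first throw caught by: H1

Step-by-step:
throw(4) @ H1 caught ⇒ 21
= 21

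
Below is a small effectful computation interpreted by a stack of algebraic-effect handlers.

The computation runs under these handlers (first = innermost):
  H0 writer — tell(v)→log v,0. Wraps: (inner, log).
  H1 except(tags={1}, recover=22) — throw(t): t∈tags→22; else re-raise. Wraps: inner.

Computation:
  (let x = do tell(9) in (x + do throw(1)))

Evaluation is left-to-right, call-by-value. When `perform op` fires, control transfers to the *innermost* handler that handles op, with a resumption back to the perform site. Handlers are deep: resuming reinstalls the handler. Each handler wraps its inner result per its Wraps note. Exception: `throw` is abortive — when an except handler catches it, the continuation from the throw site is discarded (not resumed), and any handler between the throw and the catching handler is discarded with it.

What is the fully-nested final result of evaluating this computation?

Working:
tell(9) @ H0 ⇒ log+=9
throw(1) @ H1 caught ⇒ 22
= 22

Answer: 22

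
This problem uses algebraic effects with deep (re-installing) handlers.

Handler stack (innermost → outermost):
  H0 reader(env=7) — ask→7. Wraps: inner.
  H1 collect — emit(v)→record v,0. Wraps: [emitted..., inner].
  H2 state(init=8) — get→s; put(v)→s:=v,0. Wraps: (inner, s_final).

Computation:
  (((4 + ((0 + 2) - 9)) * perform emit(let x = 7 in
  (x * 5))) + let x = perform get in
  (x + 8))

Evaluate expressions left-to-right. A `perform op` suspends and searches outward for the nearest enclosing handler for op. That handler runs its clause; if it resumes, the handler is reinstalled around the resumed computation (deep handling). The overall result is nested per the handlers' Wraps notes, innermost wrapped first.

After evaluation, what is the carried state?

Step-by-step:
emit(35) @ H1 ⇒ out+=35
get @ H2 ⇒ 8
H0 returns 16
H1 returns [35, 16]
H2 returns ([35, 16], 8)
= ([35, 16], 8)

Answer: 8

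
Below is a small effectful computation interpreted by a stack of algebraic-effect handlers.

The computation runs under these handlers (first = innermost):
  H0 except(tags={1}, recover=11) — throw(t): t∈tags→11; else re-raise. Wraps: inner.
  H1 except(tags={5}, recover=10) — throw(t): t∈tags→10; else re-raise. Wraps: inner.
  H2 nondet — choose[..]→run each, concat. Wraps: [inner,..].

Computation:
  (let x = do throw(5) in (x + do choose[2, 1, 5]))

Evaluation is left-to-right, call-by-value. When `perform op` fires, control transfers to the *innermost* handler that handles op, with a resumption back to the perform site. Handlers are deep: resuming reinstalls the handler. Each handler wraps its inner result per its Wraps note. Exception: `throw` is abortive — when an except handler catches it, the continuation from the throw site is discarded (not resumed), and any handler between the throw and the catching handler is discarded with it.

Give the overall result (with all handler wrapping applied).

Evaluation trace:
throw(5) @ H0 re-raised
throw(5) @ H1 caught ⇒ 10
H2 returns [10]
= [10]

Answer: [10]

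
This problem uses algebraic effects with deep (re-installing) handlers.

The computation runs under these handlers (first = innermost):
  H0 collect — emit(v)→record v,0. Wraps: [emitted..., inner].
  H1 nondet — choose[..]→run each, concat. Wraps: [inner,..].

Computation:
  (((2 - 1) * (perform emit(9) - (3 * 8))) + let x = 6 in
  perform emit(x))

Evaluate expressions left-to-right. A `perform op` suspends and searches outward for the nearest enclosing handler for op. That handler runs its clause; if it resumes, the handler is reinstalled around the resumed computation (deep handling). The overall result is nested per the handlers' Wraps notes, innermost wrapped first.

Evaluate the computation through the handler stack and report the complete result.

Step-by-step:
emit(9) @ H0 ⇒ out+=9
emit(6) @ H0 ⇒ out+=6
H0 returns [9, 6, -24]
H1 returns [[9, 6, -24]]
= [[9, 6, -24]]

Answer: [[9, 6, -24]]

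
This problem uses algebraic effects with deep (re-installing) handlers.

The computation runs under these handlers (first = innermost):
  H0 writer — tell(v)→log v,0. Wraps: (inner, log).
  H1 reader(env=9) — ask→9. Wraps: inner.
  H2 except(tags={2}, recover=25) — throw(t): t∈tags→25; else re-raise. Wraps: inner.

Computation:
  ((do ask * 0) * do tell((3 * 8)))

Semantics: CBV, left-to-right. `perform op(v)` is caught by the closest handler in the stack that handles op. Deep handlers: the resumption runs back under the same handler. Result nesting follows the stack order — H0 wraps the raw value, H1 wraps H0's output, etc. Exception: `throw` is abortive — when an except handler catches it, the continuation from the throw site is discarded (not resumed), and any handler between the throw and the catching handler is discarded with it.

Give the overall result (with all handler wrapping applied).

Answer: (0, (24))

Evaluation trace:
ask @ H1 ⇒ 9
tell(24) @ H0 ⇒ log+=24
H0 returns (0, (24))
H1 returns (0, (24))
H2 returns (0, (24))
= (0, (24))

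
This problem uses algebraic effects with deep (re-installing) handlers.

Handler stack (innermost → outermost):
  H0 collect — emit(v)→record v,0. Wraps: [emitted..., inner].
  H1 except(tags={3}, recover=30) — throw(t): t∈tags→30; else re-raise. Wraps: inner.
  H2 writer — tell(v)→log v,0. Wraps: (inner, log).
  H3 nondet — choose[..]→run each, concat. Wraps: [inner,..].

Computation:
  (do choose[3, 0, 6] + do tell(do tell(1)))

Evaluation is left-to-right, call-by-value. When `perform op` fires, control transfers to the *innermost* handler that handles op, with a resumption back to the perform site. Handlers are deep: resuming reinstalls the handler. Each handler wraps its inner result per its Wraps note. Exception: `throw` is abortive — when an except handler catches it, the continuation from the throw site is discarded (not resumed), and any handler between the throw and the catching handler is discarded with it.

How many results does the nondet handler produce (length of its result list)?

Working:
choose[3, 0, 6] @ H3
  branch[0] choose=3:
    tell(1) @ H2 ⇒ log+=1
    tell(0) @ H2 ⇒ log+=0
    H0 returns [3]
    H1 returns [3]
    H2 returns ([3], (1, 0))
    H3 returns [([3], (1, 0))]
  branch[1] choose=0:
    tell(1) @ H2 ⇒ log+=1
    tell(0) @ H2 ⇒ log+=0
    H0 returns [0]
    H1 returns [0]
    H2 returns ([0], (1, 0))
    H3 returns [([0], (1, 0))]
  branch[2] choose=6:
    tell(1) @ H2 ⇒ log+=1
    tell(0) @ H2 ⇒ log+=0
    H0 returns [6]
    H1 returns [6]
    H2 returns ([6], (1, 0))
    H3 returns [([6], (1, 0))]
= [([3], (1, 0)), ([0], (1, 0)), ([6], (1, 0))]

Answer: 3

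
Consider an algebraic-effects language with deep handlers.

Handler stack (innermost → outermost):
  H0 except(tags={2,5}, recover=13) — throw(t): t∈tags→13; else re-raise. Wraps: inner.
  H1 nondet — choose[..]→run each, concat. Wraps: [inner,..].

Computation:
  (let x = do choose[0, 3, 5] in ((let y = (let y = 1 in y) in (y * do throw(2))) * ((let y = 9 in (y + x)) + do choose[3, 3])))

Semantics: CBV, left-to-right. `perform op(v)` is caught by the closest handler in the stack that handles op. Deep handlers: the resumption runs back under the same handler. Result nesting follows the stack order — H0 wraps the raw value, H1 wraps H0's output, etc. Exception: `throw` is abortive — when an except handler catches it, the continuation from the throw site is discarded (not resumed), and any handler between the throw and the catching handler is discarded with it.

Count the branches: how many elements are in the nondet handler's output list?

Step-by-step:
choose[0, 3, 5] @ H1
  branch[0] choose=0:
    throw(2) @ H0 caught ⇒ 13
    H1 returns [13]
  branch[1] choose=3:
    throw(2) @ H0 caught ⇒ 13
    H1 returns [13]
  branch[2] choose=5:
    throw(2) @ H0 caught ⇒ 13
    H1 returns [13]
= [13, 13, 13]

Answer: 3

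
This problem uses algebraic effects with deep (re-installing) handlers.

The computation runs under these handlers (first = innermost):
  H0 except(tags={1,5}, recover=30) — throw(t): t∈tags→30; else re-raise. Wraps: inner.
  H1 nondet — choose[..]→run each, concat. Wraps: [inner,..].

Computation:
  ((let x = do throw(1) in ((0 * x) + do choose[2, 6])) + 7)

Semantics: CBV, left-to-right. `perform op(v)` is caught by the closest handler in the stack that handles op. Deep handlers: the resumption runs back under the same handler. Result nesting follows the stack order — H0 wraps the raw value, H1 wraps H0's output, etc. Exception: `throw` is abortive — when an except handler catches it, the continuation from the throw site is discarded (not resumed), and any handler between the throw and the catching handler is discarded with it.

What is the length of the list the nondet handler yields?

Working:
throw(1) @ H0 caught ⇒ 30
H1 returns [30]
= [30]

Answer: 1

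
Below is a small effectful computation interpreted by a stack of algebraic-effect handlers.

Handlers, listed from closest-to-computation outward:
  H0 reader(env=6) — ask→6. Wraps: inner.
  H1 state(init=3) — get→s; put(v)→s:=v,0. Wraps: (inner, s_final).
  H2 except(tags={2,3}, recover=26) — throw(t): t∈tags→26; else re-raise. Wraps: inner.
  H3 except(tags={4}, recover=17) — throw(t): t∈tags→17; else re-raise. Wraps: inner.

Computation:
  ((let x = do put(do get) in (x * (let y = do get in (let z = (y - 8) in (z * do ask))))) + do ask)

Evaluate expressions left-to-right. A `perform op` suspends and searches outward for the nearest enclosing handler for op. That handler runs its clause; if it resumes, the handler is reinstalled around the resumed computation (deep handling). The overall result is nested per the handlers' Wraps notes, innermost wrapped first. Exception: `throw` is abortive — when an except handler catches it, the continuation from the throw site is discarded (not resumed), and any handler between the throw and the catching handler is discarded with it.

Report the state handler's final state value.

Answer: 3

Evaluation trace:
get @ H1 ⇒ 3
put(3) @ H1 ⇒ s:=3
get @ H1 ⇒ 3
ask @ H0 ⇒ 6
ask @ H0 ⇒ 6
H0 returns 6
H1 returns (6, 3)
H2 returns (6, 3)
H3 returns (6, 3)
= (6, 3)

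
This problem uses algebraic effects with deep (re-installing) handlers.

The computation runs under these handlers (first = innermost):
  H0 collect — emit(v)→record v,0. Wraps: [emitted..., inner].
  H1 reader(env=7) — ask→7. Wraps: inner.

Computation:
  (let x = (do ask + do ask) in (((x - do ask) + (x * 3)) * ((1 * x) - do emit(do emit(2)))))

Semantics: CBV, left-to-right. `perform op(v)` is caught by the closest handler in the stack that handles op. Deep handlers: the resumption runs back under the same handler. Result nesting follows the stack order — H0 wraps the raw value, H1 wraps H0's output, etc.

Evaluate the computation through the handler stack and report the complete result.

Step-by-step:
ask @ H1 ⇒ 7
ask @ H1 ⇒ 7
ask @ H1 ⇒ 7
emit(2) @ H0 ⇒ out+=2
emit(0) @ H0 ⇒ out+=0
H0 returns [2, 0, 686]
H1 returns [2, 0, 686]
= [2, 0, 686]

Answer: [2, 0, 686]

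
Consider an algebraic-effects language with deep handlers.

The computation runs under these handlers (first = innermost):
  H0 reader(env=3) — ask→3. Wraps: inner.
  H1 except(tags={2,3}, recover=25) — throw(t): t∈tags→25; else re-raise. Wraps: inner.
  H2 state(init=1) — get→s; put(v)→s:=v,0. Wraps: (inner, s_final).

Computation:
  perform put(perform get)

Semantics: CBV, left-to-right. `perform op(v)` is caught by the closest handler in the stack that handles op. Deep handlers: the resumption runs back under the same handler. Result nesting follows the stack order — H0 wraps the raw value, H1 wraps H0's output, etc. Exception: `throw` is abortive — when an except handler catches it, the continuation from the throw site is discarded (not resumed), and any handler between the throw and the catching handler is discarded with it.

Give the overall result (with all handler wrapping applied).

Answer: (0, 1)

Working:
get @ H2 ⇒ 1
put(1) @ H2 ⇒ s:=1
H0 returns 0
H1 returns 0
H2 returns (0, 1)
= (0, 1)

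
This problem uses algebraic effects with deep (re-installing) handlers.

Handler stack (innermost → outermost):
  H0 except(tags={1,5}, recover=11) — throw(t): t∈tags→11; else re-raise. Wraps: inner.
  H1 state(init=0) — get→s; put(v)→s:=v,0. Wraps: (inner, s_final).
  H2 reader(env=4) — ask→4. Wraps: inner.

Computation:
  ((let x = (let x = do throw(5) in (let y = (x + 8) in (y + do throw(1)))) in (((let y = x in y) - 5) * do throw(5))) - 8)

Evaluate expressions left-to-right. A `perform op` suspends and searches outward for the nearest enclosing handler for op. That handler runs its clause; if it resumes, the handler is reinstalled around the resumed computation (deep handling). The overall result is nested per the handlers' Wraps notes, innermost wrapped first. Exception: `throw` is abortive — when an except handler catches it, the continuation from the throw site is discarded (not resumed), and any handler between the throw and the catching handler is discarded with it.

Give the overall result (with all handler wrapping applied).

Answer: (11, 0)

Evaluation trace:
throw(5) @ H0 caught ⇒ 11
H1 returns (11, 0)
H2 returns (11, 0)
= (11, 0)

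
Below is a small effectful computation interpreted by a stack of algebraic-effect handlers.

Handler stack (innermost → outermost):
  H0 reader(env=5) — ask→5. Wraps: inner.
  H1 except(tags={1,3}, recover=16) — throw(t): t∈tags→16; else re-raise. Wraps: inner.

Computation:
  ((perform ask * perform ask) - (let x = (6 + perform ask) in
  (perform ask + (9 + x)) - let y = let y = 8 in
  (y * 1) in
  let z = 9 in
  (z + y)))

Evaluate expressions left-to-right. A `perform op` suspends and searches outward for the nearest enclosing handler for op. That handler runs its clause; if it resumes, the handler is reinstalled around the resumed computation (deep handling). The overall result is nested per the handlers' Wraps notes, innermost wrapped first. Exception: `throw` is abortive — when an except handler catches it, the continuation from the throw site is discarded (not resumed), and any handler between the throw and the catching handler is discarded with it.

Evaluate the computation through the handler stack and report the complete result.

Answer: 17

Step-by-step:
ask @ H0 ⇒ 5
ask @ H0 ⇒ 5
ask @ H0 ⇒ 5
ask @ H0 ⇒ 5
H0 returns 17
H1 returns 17
= 17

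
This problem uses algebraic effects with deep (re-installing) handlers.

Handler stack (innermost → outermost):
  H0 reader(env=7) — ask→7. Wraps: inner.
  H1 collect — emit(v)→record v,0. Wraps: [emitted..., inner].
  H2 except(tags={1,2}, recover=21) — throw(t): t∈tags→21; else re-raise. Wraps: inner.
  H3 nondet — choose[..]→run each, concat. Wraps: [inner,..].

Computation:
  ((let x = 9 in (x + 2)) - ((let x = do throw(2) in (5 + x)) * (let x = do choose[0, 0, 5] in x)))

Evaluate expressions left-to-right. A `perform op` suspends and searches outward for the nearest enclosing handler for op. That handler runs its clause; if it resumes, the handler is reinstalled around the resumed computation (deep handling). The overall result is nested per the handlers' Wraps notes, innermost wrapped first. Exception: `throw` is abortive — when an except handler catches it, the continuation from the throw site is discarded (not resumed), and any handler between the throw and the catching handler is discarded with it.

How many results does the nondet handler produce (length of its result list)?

Answer: 1

Step-by-step:
throw(2) @ H2 caught ⇒ 21
H3 returns [21]
= [21]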